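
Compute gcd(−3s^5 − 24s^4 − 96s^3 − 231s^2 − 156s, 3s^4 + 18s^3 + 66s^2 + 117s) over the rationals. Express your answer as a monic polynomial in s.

s^3 + 3s^2 + 13s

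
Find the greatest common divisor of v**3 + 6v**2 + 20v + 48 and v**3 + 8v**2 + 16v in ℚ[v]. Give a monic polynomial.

v + 4

Apply the Euclidean algorithm:
  v**3 + 6v**2 + 20v + 48 = (v**3 + 8v**2 + 16v) + (-2v**2 + 4v + 48)
  v**3 + 8v**2 + 16v = (-(1/2)v - 5)(-2v**2 + 4v + 48) + (60v + 240)
  -2v**2 + 4v + 48 = (-(1/30)v + 1/5)(60v + 240) + (0)
Last nonzero remainder: 60v + 240. Dividing through by 60 gives the monic gcd v + 4.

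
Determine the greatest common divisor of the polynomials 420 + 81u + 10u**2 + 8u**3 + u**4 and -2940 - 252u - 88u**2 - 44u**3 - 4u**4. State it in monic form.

105 - 6u + 4u**2 + u**3

By polynomial division,
  u**4 + 8u**3 + 10u**2 + 81u + 420 = (-1/4)(-4u**4 - 44u**3 - 88u**2 - 252u - 2940) + (-3u**3 - 12u**2 + 18u - 315)
  -4u**4 - 44u**3 - 88u**2 - 252u - 2940 = ((4/3)u + 28/3)(-3u**3 - 12u**2 + 18u - 315) + (0)
Last nonzero remainder: -3u**3 - 12u**2 + 18u - 315. Dividing through by -3 gives the monic gcd u**3 + 4u**2 - 6u + 105.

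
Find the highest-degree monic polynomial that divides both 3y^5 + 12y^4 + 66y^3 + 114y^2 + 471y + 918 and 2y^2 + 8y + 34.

By polynomial division,
  3y^5 + 12y^4 + 66y^3 + 114y^2 + 471y + 918 = ((3/2)y^3 + (15/2)y + 27)(2y^2 + 8y + 34) + (0)
Last nonzero remainder: 2y^2 + 8y + 34. Dividing through by 2 gives the monic gcd y^2 + 4y + 17.

y^2 + 4y + 17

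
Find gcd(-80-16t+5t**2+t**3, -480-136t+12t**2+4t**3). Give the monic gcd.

Euclidean algorithm in ℚ[t]:
  t**3+5t**2-16t-80 = (1/4)(4t**3+12t**2-136t-480) + (2t**2+18t+40)
  4t**3+12t**2-136t-480 = (2t-12)(2t**2+18t+40) + (0)
Last nonzero remainder: 2t**2+18t+40. Dividing through by 2 gives the monic gcd t**2+9t+20.

20+9t+t**2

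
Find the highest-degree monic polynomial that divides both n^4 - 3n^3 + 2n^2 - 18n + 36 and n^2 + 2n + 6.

Repeated division with remainder:
  n^4 - 3n^3 + 2n^2 - 18n + 36 = (n^2 - 5n + 6)(n^2 + 2n + 6) + (0)
The last nonzero remainder n^2 + 2n + 6 is already monic.

n^2 + 2n + 6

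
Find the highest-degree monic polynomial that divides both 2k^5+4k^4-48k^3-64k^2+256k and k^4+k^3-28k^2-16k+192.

Repeated division with remainder:
  2k^5+4k^4-48k^3-64k^2+256k = (2k+2)(k^4+k^3-28k^2-16k+192) + (6k^3+24k^2-96k-384)
  k^4+k^3-28k^2-16k+192 = ((1/6)k-1/2)(6k^3+24k^2-96k-384) + (0)
Last nonzero remainder: 6k^3+24k^2-96k-384. Dividing through by 6 gives the monic gcd k^3+4k^2-16k-64.

k^3+4k^2-16k-64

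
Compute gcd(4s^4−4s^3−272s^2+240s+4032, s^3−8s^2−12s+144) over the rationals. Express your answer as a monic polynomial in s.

Apply the Euclidean algorithm:
  4s^4−4s^3−272s^2+240s+4032 = (4s+28)(s^3−8s^2−12s+144) + (0)
The last nonzero remainder s^3−8s^2−12s+144 is already monic.

s^3−8s^2−12s+144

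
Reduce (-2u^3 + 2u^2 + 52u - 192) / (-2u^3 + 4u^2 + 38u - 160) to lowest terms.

Euclidean algorithm in ℚ[u]:
  -2u^3 + 2u^2 + 52u - 192 = (-2u^3 + 4u^2 + 38u - 160) + (-2u^2 + 14u - 32)
  -2u^3 + 4u^2 + 38u - 160 = (u + 5)(-2u^2 + 14u - 32) + (0)
Last nonzero remainder: -2u^2 + 14u - 32. Dividing through by -2 gives the monic gcd u^2 - 7u + 16.
Cancel u^2 - 7u + 16 from numerator and denominator to get the reduced form.

(u + 6)/(u + 5)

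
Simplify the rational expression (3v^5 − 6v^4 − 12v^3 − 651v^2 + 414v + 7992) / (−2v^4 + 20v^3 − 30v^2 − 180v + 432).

Euclidean algorithm in ℚ[v]:
  3v^5 − 6v^4 − 12v^3 − 651v^2 + 414v + 7992 = (−(3/2)v − 12)(−2v^4 + 20v^3 − 30v^2 − 180v + 432) + (183v^3 − 1281v^2 − 1098v + 13176)
  −2v^4 + 20v^3 − 30v^2 − 180v + 432 = (−(2/183)v + 2/61)(183v^3 − 1281v^2 − 1098v + 13176) + (0)
Last nonzero remainder: 183v^3 − 1281v^2 − 1098v + 13176. Dividing through by 183 gives the monic gcd v^3 − 7v^2 − 6v + 72.
Cancel v^3 − 7v^2 − 6v + 72 from numerator and denominator to get the reduced form.

(−3v^2 − 15v − 111)/(2v − 6)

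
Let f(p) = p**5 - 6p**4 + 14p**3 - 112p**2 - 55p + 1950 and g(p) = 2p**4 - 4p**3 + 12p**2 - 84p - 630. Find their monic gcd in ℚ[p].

p**2 - 2p - 15

Euclidean algorithm in ℚ[p]:
  p**5 - 6p**4 + 14p**3 - 112p**2 - 55p + 1950 = ((1/2)p - 2)(2p**4 - 4p**3 + 12p**2 - 84p - 630) + (-46p**2 + 92p + 690)
  2p**4 - 4p**3 + 12p**2 - 84p - 630 = (-(1/23)p**2 - 21/23)(-46p**2 + 92p + 690) + (0)
Last nonzero remainder: -46p**2 + 92p + 690. Dividing through by -46 gives the monic gcd p**2 - 2p - 15.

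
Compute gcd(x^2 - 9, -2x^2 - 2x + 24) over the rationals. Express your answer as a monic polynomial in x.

x - 3

Euclidean algorithm in ℚ[x]:
  x^2 - 9 = (-1/2)(-2x^2 - 2x + 24) + (-x + 3)
  -2x^2 - 2x + 24 = (2x + 8)(-x + 3) + (0)
Last nonzero remainder: -x + 3. Dividing through by -1 gives the monic gcd x - 3.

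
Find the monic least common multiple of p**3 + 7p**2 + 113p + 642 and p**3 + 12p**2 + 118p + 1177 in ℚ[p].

By polynomial division,
  p**3 + 7p**2 + 113p + 642 = (p**3 + 12p**2 + 118p + 1177) + (-5p**2 - 5p - 535)
  p**3 + 12p**2 + 118p + 1177 = (-(1/5)p - 11/5)(-5p**2 - 5p - 535) + (0)
Last nonzero remainder: -5p**2 - 5p - 535. Dividing through by -5 gives the monic gcd p**2 + p + 107.
Then lcm(f, g) = f·g / gcd(f, g); expanding and making the result monic gives the answer.

p**4 + 18p**3 + 190p**2 + 1885p + 7062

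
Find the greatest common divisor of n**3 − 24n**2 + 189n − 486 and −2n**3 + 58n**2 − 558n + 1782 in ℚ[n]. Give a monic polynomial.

n**2 − 18n + 81

Euclidean algorithm in ℚ[n]:
  n**3 − 24n**2 + 189n − 486 = (−1/2)(−2n**3 + 58n**2 − 558n + 1782) + (5n**2 − 90n + 405)
  −2n**3 + 58n**2 − 558n + 1782 = (−(2/5)n + 22/5)(5n**2 − 90n + 405) + (0)
Last nonzero remainder: 5n**2 − 90n + 405. Dividing through by 5 gives the monic gcd n**2 − 18n + 81.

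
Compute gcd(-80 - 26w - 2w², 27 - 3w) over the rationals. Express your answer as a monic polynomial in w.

1

Euclidean algorithm in ℚ[w]:
  -2w² - 26w - 80 = ((2/3)w + 44/3)(-3w + 27) + (-476)
  -3w + 27 = ((3/476)w - 27/476)(-476) + (0)
The last nonzero remainder is the constant -476, so the polynomials are coprime and gcd = 1.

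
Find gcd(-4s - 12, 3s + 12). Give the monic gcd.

1

Repeated division with remainder:
  -4s - 12 = (-4/3)(3s + 12) + (4)
  3s + 12 = ((3/4)s + 3)(4) + (0)
The last nonzero remainder is the constant 4, so the polynomials are coprime and gcd = 1.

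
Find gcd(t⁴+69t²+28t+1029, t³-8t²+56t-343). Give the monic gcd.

Repeated division with remainder:
  t⁴+69t²+28t+1029 = (t+8)(t³-8t²+56t-343) + (77t²-77t+3773)
  t³-8t²+56t-343 = ((1/77)t-1/11)(77t²-77t+3773) + (0)
Last nonzero remainder: 77t²-77t+3773. Dividing through by 77 gives the monic gcd t²-t+49.

t²-t+49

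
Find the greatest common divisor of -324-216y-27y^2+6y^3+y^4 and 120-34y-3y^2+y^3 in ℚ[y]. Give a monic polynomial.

Euclidean algorithm in ℚ[y]:
  y^4+6y^3-27y^2-216y-324 = (y+9)(y^3-3y^2-34y+120) + (34y^2-30y-1404)
  y^3-3y^2-34y+120 = ((1/34)y-18/289)(34y^2-30y-1404) + ((1568/289)y+9408/289)
  34y^2-30y-1404 = ((4913/784)y-33813/784)((1568/289)y+9408/289) + (0)
Last nonzero remainder: (1568/289)y+9408/289. Dividing through by 1568/289 gives the monic gcd y+6.

6+y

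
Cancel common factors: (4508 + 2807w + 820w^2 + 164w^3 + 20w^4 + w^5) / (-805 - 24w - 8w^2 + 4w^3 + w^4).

By polynomial division,
  w^5 + 20w^4 + 164w^3 + 820w^2 + 2807w + 4508 = (w + 16)(w^4 + 4w^3 - 8w^2 - 24w - 805) + (108w^3 + 972w^2 + 3996w + 17388)
  w^4 + 4w^3 - 8w^2 - 24w - 805 = ((1/108)w - 5/108)(108w^3 + 972w^2 + 3996w + 17388) + (0)
Last nonzero remainder: 108w^3 + 972w^2 + 3996w + 17388. Dividing through by 108 gives the monic gcd w^3 + 9w^2 + 37w + 161.
Cancel w^3 + 9w^2 + 37w + 161 from numerator and denominator to get the reduced form.

(28 + 11w + w^2)/(-5 + w)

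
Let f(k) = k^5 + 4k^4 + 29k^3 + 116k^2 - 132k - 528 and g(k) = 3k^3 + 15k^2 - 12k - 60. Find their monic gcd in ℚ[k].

k^2 - 4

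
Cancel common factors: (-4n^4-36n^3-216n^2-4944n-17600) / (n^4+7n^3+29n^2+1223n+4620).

(-4n^2+24n-400)/(n^2-8n+105)

Euclidean algorithm in ℚ[n]:
  -4n^4-36n^3-216n^2-4944n-17600 = (-4)(n^4+7n^3+29n^2+1223n+4620) + (-8n^3-100n^2-52n+880)
  n^4+7n^3+29n^2+1223n+4620 = (-(1/8)n+11/16)(-8n^3-100n^2-52n+880) + ((365/4)n^2+(5475/4)n+4015)
  -8n^3-100n^2-52n+880 = (-(32/365)n+16/73)((365/4)n^2+(5475/4)n+4015) + (0)
Last nonzero remainder: (365/4)n^2+(5475/4)n+4015. Dividing through by 365/4 gives the monic gcd n^2+15n+44.
Cancel n^2+15n+44 from numerator and denominator to get the reduced form.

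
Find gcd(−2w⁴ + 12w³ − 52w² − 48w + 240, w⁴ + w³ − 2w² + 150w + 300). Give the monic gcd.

w³ − 4w² + 18w + 60

Euclidean algorithm in ℚ[w]:
  −2w⁴ + 12w³ − 52w² − 48w + 240 = (−2)(w⁴ + w³ − 2w² + 150w + 300) + (14w³ − 56w² + 252w + 840)
  w⁴ + w³ − 2w² + 150w + 300 = ((1/14)w + 5/14)(14w³ − 56w² + 252w + 840) + (0)
Last nonzero remainder: 14w³ − 56w² + 252w + 840. Dividing through by 14 gives the monic gcd w³ − 4w² + 18w + 60.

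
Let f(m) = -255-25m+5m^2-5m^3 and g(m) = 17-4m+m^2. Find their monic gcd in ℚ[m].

Euclidean algorithm in ℚ[m]:
  -5m^3+5m^2-25m-255 = (-5m-15)(m^2-4m+17) + (0)
The last nonzero remainder m^2-4m+17 is already monic.

17-4m+m^2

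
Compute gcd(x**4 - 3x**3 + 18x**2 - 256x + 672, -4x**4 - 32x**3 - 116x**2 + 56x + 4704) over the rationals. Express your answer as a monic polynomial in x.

x**3 + x**2 + 22x - 168

Apply the Euclidean algorithm:
  x**4 - 3x**3 + 18x**2 - 256x + 672 = (-1/4)(-4x**4 - 32x**3 - 116x**2 + 56x + 4704) + (-11x**3 - 11x**2 - 242x + 1848)
  -4x**4 - 32x**3 - 116x**2 + 56x + 4704 = ((4/11)x + 28/11)(-11x**3 - 11x**2 - 242x + 1848) + (0)
Last nonzero remainder: -11x**3 - 11x**2 - 242x + 1848. Dividing through by -11 gives the monic gcd x**3 + x**2 + 22x - 168.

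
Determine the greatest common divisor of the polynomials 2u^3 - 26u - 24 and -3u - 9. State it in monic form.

Euclidean algorithm in ℚ[u]:
  2u^3 - 26u - 24 = (-(2/3)u^2 + 2u + 8/3)(-3u - 9) + (0)
Last nonzero remainder: -3u - 9. Dividing through by -3 gives the monic gcd u + 3.

u + 3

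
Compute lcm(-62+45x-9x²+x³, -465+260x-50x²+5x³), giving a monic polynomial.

186-197x+72x²-12x³+x⁴

By polynomial division,
  x³-9x²+45x-62 = (1/5)(5x³-50x²+260x-465) + (x²-7x+31)
  5x³-50x²+260x-465 = (5x-15)(x²-7x+31) + (0)
The last nonzero remainder x²-7x+31 is already monic.
Then lcm(f, g) = f·g / gcd(f, g); expanding and making the result monic gives the answer.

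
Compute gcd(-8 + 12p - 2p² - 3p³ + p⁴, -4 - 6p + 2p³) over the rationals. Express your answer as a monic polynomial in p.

-2 + p

By polynomial division,
  p⁴ - 3p³ - 2p² + 12p - 8 = ((1/2)p - 3/2)(2p³ - 6p - 4) + (p² + 5p - 14)
  2p³ - 6p - 4 = (2p - 10)(p² + 5p - 14) + (72p - 144)
  p² + 5p - 14 = ((1/72)p + 7/72)(72p - 144) + (0)
Last nonzero remainder: 72p - 144. Dividing through by 72 gives the monic gcd p - 2.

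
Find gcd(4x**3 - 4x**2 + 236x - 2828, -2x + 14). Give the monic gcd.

x - 7

Repeated division with remainder:
  4x**3 - 4x**2 + 236x - 2828 = (-2x**2 - 12x - 202)(-2x + 14) + (0)
Last nonzero remainder: -2x + 14. Dividing through by -2 gives the monic gcd x - 7.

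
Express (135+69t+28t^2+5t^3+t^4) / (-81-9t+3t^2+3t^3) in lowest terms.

Apply the Euclidean algorithm:
  t^4+5t^3+28t^2+69t+135 = ((1/3)t+4/3)(3t^3+3t^2-9t-81) + (27t^2+108t+243)
  3t^3+3t^2-9t-81 = ((1/9)t-1/3)(27t^2+108t+243) + (0)
Last nonzero remainder: 27t^2+108t+243. Dividing through by 27 gives the monic gcd t^2+4t+9.
Cancel t^2+4t+9 from numerator and denominator to get the reduced form.

(15+t+t^2)/(-9+3t)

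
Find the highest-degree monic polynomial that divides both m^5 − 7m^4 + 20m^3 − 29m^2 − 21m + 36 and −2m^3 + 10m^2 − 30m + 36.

m^2 − 3m + 9

Euclidean algorithm in ℚ[m]:
  m^5 − 7m^4 + 20m^3 − 29m^2 − 21m + 36 = (−(1/2)m^2 + m + 5/2)(−2m^3 + 10m^2 − 30m + 36) + (−6m^2 + 18m − 54)
  −2m^3 + 10m^2 − 30m + 36 = ((1/3)m − 2/3)(−6m^2 + 18m − 54) + (0)
Last nonzero remainder: −6m^2 + 18m − 54. Dividing through by −6 gives the monic gcd m^2 − 3m + 9.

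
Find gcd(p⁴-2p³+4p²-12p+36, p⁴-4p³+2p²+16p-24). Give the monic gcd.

p²-4p+6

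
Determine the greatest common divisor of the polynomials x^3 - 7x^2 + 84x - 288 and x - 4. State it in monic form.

Repeated division with remainder:
  x^3 - 7x^2 + 84x - 288 = (x^2 - 3x + 72)(x - 4) + (0)
The last nonzero remainder x - 4 is already monic.

x - 4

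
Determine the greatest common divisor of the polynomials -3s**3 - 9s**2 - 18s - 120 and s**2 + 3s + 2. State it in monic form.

1

Apply the Euclidean algorithm:
  -3s**3 - 9s**2 - 18s - 120 = (-3s)(s**2 + 3s + 2) + (-12s - 120)
  s**2 + 3s + 2 = (-(1/12)s + 7/12)(-12s - 120) + (72)
  -12s - 120 = (-(1/6)s - 5/3)(72) + (0)
The last nonzero remainder is the constant 72, so the polynomials are coprime and gcd = 1.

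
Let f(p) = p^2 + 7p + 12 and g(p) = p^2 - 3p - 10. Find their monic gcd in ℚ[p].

Repeated division with remainder:
  p^2 + 7p + 12 = (p^2 - 3p - 10) + (10p + 22)
  p^2 - 3p - 10 = ((1/10)p - 13/25)(10p + 22) + (36/25)
  10p + 22 = ((125/18)p + 275/18)(36/25) + (0)
The last nonzero remainder is the constant 36/25, so the polynomials are coprime and gcd = 1.

1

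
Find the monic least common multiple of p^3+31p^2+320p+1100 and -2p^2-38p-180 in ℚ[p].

p^4+40p^3+599p^2+3980p+9900

Repeated division with remainder:
  p^3+31p^2+320p+1100 = (-(1/2)p-6)(-2p^2-38p-180) + (2p+20)
  -2p^2-38p-180 = (-p-9)(2p+20) + (0)
Last nonzero remainder: 2p+20. Dividing through by 2 gives the monic gcd p+10.
Then lcm(f, g) = f·g / gcd(f, g); expanding and making the result monic gives the answer.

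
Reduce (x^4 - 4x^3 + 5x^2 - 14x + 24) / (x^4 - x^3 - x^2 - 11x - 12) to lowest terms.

(x - 2)/(x + 1)

By polynomial division,
  x^4 - 4x^3 + 5x^2 - 14x + 24 = (x^4 - x^3 - x^2 - 11x - 12) + (-3x^3 + 6x^2 - 3x + 36)
  x^4 - x^3 - x^2 - 11x - 12 = (-(1/3)x - 1/3)(-3x^3 + 6x^2 - 3x + 36) + (0)
Last nonzero remainder: -3x^3 + 6x^2 - 3x + 36. Dividing through by -3 gives the monic gcd x^3 - 2x^2 + x - 12.
Cancel x^3 - 2x^2 + x - 12 from numerator and denominator to get the reduced form.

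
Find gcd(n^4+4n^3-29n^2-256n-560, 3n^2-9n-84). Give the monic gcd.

n^2-3n-28

Euclidean algorithm in ℚ[n]:
  n^4+4n^3-29n^2-256n-560 = ((1/3)n^2+(7/3)n+20/3)(3n^2-9n-84) + (0)
Last nonzero remainder: 3n^2-9n-84. Dividing through by 3 gives the monic gcd n^2-3n-28.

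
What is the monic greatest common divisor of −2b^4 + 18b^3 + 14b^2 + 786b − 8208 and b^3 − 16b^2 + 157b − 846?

By polynomial division,
  −2b^4 + 18b^3 + 14b^2 + 786b − 8208 = (−2b − 14)(b^3 − 16b^2 + 157b − 846) + (104b^2 + 1292b − 20052)
  b^3 − 16b^2 + 157b − 846 = ((1/104)b − 739/2704)(104b^2 + 1292b − 20052) + ((475167/676)b − 4276503/676)
  104b^2 + 1292b − 20052 = ((70304/475167)b + 1506128/475167)((475167/676)b − 4276503/676) + (0)
Last nonzero remainder: (475167/676)b − 4276503/676. Dividing through by 475167/676 gives the monic gcd b − 9.

b − 9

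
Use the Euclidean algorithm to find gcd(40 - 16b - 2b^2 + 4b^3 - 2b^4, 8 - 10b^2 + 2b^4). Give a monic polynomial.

Repeated division with remainder:
  -2b^4 + 4b^3 - 2b^2 - 16b + 40 = (-1)(2b^4 - 10b^2 + 8) + (4b^3 - 12b^2 - 16b + 48)
  2b^4 - 10b^2 + 8 = ((1/2)b + 3/2)(4b^3 - 12b^2 - 16b + 48) + (16b^2 - 64)
  4b^3 - 12b^2 - 16b + 48 = ((1/4)b - 3/4)(16b^2 - 64) + (0)
Last nonzero remainder: 16b^2 - 64. Dividing through by 16 gives the monic gcd b^2 - 4.

-4 + b^2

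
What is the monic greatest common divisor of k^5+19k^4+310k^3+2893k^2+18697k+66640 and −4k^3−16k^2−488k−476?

Apply the Euclidean algorithm:
  k^5+19k^4+310k^3+2893k^2+18697k+66640 = (−(1/4)k^2−(15/4)k−32)(−4k^3−16k^2−488k−476) + (432k^2+1296k+51408)
  −4k^3−16k^2−488k−476 = (−(1/108)k−1/108)(432k^2+1296k+51408) + (0)
Last nonzero remainder: 432k^2+1296k+51408. Dividing through by 432 gives the monic gcd k^2+3k+119.

k^2+3k+119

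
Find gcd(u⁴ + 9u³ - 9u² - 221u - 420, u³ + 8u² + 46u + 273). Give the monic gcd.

u + 7

By polynomial division,
  u⁴ + 9u³ - 9u² - 221u - 420 = (u + 1)(u³ + 8u² + 46u + 273) + (-63u² - 540u - 693)
  u³ + 8u² + 46u + 273 = (-(1/63)u + 4/441)(-63u² - 540u - 693) + ((1955/49)u + 1955/7)
  -63u² - 540u - 693 = (-(3087/1955)u - 4851/1955)((1955/49)u + 1955/7) + (0)
Last nonzero remainder: (1955/49)u + 1955/7. Dividing through by 1955/49 gives the monic gcd u + 7.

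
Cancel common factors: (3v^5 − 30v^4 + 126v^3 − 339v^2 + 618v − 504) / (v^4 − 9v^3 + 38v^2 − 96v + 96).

Repeated division with remainder:
  3v^5 − 30v^4 + 126v^3 − 339v^2 + 618v − 504 = (3v − 3)(v^4 − 9v^3 + 38v^2 − 96v + 96) + (−15v^3 + 63v^2 + 42v − 216)
  v^4 − 9v^3 + 38v^2 − 96v + 96 = (−(1/15)v + 8/25)(−15v^3 + 63v^2 + 42v − 216) + ((516/25)v^2 − (3096/25)v + 4128/25)
  −15v^3 + 63v^2 + 42v − 216 = (−(125/172)v − 225/172)((516/25)v^2 − (3096/25)v + 4128/25) + (0)
Last nonzero remainder: (516/25)v^2 − (3096/25)v + 4128/25. Dividing through by 516/25 gives the monic gcd v^2 − 6v + 8.
Cancel v^2 − 6v + 8 from numerator and denominator to get the reduced form.

(3v^3 − 12v^2 + 30v − 63)/(v^2 − 3v + 12)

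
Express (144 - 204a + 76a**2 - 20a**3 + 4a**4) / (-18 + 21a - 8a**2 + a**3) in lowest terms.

(-48 + 52a - 8a**2 + 4a**3)/(6 - 5a + a**2)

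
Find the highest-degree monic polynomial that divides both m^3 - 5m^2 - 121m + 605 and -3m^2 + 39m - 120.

By polynomial division,
  m^3 - 5m^2 - 121m + 605 = (-(1/3)m - 8/3)(-3m^2 + 39m - 120) + (-57m + 285)
  -3m^2 + 39m - 120 = ((1/19)m - 8/19)(-57m + 285) + (0)
Last nonzero remainder: -57m + 285. Dividing through by -57 gives the monic gcd m - 5.

m - 5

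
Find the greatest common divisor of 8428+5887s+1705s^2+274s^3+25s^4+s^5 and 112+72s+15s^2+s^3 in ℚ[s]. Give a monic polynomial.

28+11s+s^2

Apply the Euclidean algorithm:
  s^5+25s^4+274s^3+1705s^2+5887s+8428 = (s^2+10s+52)(s^3+15s^2+72s+112) + (93s^2+1023s+2604)
  s^3+15s^2+72s+112 = ((1/93)s+4/93)(93s^2+1023s+2604) + (0)
Last nonzero remainder: 93s^2+1023s+2604. Dividing through by 93 gives the monic gcd s^2+11s+28.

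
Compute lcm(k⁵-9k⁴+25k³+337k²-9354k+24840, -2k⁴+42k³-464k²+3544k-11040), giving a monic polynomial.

Repeated division with remainder:
  k⁵-9k⁴+25k³+337k²-9354k+24840 = (-(1/2)k-6)(-2k⁴+42k³-464k²+3544k-11040) + (45k³-675k²+6390k-41400)
  -2k⁴+42k³-464k²+3544k-11040 = (-(2/45)k+4/15)(45k³-675k²+6390k-41400) + (0)
Last nonzero remainder: 45k³-675k²+6390k-41400. Dividing through by 45 gives the monic gcd k³-15k²+142k-920.
Then lcm(f, g) = f·g / gcd(f, g); expanding and making the result monic gives the answer.

k⁶-15k⁵+79k⁴+187k³-11376k²+80964k-149040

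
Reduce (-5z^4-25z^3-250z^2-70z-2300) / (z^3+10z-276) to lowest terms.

(-5z^2+5z-50)/(z-6)

Euclidean algorithm in ℚ[z]:
  -5z^4-25z^3-250z^2-70z-2300 = (-5z-25)(z^3+10z-276) + (-200z^2-1200z-9200)
  z^3+10z-276 = (-(1/200)z+3/100)(-200z^2-1200z-9200) + (0)
Last nonzero remainder: -200z^2-1200z-9200. Dividing through by -200 gives the monic gcd z^2+6z+46.
Cancel z^2+6z+46 from numerator and denominator to get the reduced form.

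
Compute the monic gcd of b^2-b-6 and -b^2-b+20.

Repeated division with remainder:
  b^2-b-6 = (-1)(-b^2-b+20) + (-2b+14)
  -b^2-b+20 = ((1/2)b+4)(-2b+14) + (-36)
  -2b+14 = ((1/18)b-7/18)(-36) + (0)
The last nonzero remainder is the constant -36, so the polynomials are coprime and gcd = 1.

1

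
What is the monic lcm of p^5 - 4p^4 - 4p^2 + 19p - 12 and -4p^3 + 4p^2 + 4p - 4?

p^6 - 3p^5 - 4p^4 - 4p^3 + 15p^2 + 7p - 12

Euclidean algorithm in ℚ[p]:
  p^5 - 4p^4 - 4p^2 + 19p - 12 = (-(1/4)p^2 + (3/4)p + 1/2)(-4p^3 + 4p^2 + 4p - 4) + (-10p^2 + 20p - 10)
  -4p^3 + 4p^2 + 4p - 4 = ((2/5)p + 2/5)(-10p^2 + 20p - 10) + (0)
Last nonzero remainder: -10p^2 + 20p - 10. Dividing through by -10 gives the monic gcd p^2 - 2p + 1.
Then lcm(f, g) = f·g / gcd(f, g); expanding and making the result monic gives the answer.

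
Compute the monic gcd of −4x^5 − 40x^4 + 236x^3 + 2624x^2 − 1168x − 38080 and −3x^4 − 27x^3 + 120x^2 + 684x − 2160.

x^2 + 6x − 40

Apply the Euclidean algorithm:
  −4x^5 − 40x^4 + 236x^3 + 2624x^2 − 1168x − 38080 = ((4/3)x + 4/3)(−3x^4 − 27x^3 + 120x^2 + 684x − 2160) + (112x^3 + 1552x^2 + 800x − 35200)
  −3x^4 − 27x^3 + 120x^2 + 684x − 2160 = (−(3/112)x + 51/392)(112x^3 + 1552x^2 + 800x − 35200) + (−(2964/49)x^2 − (17784/49)x + 118560/49)
  112x^3 + 1552x^2 + 800x − 35200 = (−(1372/741)x − 10780/741)(−(2964/49)x^2 − (17784/49)x + 118560/49) + (0)
Last nonzero remainder: −(2964/49)x^2 − (17784/49)x + 118560/49. Dividing through by −2964/49 gives the monic gcd x^2 + 6x − 40.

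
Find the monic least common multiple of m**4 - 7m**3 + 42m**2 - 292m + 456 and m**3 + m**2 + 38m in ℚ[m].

Repeated division with remainder:
  m**4 - 7m**3 + 42m**2 - 292m + 456 = (m - 8)(m**3 + m**2 + 38m) + (12m**2 + 12m + 456)
  m**3 + m**2 + 38m = ((1/12)m)(12m**2 + 12m + 456) + (0)
Last nonzero remainder: 12m**2 + 12m + 456. Dividing through by 12 gives the monic gcd m**2 + m + 38.
Then lcm(f, g) = f·g / gcd(f, g); expanding and making the result monic gives the answer.

m**5 - 7m**4 + 42m**3 - 292m**2 + 456m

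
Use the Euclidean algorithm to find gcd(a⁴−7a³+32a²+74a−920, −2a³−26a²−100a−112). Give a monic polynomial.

a+4

Euclidean algorithm in ℚ[a]:
  a⁴−7a³+32a²+74a−920 = (−(1/2)a+10)(−2a³−26a²−100a−112) + (242a²+1018a+200)
  −2a³−26a²−100a−112 = (−(1/121)a−1064/14641)(242a²+1018a+200) + (−(356748/14641)a−1426992/14641)
  242a²+1018a+200 = (−(1771561/178374)a−366025/178374)(−(356748/14641)a−1426992/14641) + (0)
Last nonzero remainder: −(356748/14641)a−1426992/14641. Dividing through by −356748/14641 gives the monic gcd a+4.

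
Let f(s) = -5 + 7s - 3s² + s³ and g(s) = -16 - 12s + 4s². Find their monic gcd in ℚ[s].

1

Euclidean algorithm in ℚ[s]:
  s³ - 3s² + 7s - 5 = ((1/4)s)(4s² - 12s - 16) + (11s - 5)
  4s² - 12s - 16 = ((4/11)s - 112/121)(11s - 5) + (-2496/121)
  11s - 5 = (-(1331/2496)s + 605/2496)(-2496/121) + (0)
The last nonzero remainder is the constant -2496/121, so the polynomials are coprime and gcd = 1.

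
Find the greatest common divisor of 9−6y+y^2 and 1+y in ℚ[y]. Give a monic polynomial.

1

Apply the Euclidean algorithm:
  y^2−6y+9 = (y−7)(y+1) + (16)
  y+1 = ((1/16)y+1/16)(16) + (0)
The last nonzero remainder is the constant 16, so the polynomials are coprime and gcd = 1.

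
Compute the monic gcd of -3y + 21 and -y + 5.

1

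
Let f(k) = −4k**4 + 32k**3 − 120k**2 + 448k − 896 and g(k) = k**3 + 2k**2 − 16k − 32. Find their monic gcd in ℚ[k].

k − 4

Repeated division with remainder:
  −4k**4 + 32k**3 − 120k**2 + 448k − 896 = (−4k + 40)(k**3 + 2k**2 − 16k − 32) + (−264k**2 + 960k + 384)
  k**3 + 2k**2 − 16k − 32 = (−(1/264)k − 31/1452)(−264k**2 + 960k + 384) + ((720/121)k − 2880/121)
  −264k**2 + 960k + 384 = (−(1331/30)k − 242/15)((720/121)k − 2880/121) + (0)
Last nonzero remainder: (720/121)k − 2880/121. Dividing through by 720/121 gives the monic gcd k − 4.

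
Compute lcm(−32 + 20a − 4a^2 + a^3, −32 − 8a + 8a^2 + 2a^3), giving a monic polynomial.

−256 − 32a + 56a^2 + 4a^3 + 2a^4 + a^5

Euclidean algorithm in ℚ[a]:
  a^3 − 4a^2 + 20a − 32 = (1/2)(2a^3 + 8a^2 − 8a − 32) + (−8a^2 + 24a − 16)
  2a^3 + 8a^2 − 8a − 32 = (−(1/4)a − 7/4)(−8a^2 + 24a − 16) + (30a − 60)
  −8a^2 + 24a − 16 = (−(4/15)a + 4/15)(30a − 60) + (0)
Last nonzero remainder: 30a − 60. Dividing through by 30 gives the monic gcd a − 2.
Then lcm(f, g) = f·g / gcd(f, g); expanding and making the result monic gives the answer.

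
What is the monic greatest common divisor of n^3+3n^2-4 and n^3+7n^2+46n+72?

n+2

Apply the Euclidean algorithm:
  n^3+3n^2-4 = (n^3+7n^2+46n+72) + (-4n^2-46n-76)
  n^3+7n^2+46n+72 = (-(1/4)n+9/8)(-4n^2-46n-76) + ((315/4)n+315/2)
  -4n^2-46n-76 = (-(16/315)n-152/315)((315/4)n+315/2) + (0)
Last nonzero remainder: (315/4)n+315/2. Dividing through by 315/4 gives the monic gcd n+2.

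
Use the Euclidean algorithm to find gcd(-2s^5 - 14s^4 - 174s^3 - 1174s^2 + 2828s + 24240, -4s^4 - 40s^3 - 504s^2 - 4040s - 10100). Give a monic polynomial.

Euclidean algorithm in ℚ[s]:
  -2s^5 - 14s^4 - 174s^3 - 1174s^2 + 2828s + 24240 = ((1/2)s - 3/2)(-4s^4 - 40s^3 - 504s^2 - 4040s - 10100) + (18s^3 + 90s^2 + 1818s + 9090)
  -4s^4 - 40s^3 - 504s^2 - 4040s - 10100 = (-(2/9)s - 10/9)(18s^3 + 90s^2 + 1818s + 9090) + (0)
Last nonzero remainder: 18s^3 + 90s^2 + 1818s + 9090. Dividing through by 18 gives the monic gcd s^3 + 5s^2 + 101s + 505.

s^3 + 5s^2 + 101s + 505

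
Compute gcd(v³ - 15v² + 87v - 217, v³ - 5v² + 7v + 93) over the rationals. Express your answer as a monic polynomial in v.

By polynomial division,
  v³ - 15v² + 87v - 217 = (v³ - 5v² + 7v + 93) + (-10v² + 80v - 310)
  v³ - 5v² + 7v + 93 = (-(1/10)v - 3/10)(-10v² + 80v - 310) + (0)
Last nonzero remainder: -10v² + 80v - 310. Dividing through by -10 gives the monic gcd v² - 8v + 31.

v² - 8v + 31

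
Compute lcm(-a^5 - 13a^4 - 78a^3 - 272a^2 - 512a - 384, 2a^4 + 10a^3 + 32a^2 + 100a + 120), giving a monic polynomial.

a^7 + 13a^6 + 88a^5 + 402a^4 + 1292a^3 + 3104a^2 + 5120a + 3840

Repeated division with remainder:
  -a^5 - 13a^4 - 78a^3 - 272a^2 - 512a - 384 = (-(1/2)a - 4)(2a^4 + 10a^3 + 32a^2 + 100a + 120) + (-22a^3 - 94a^2 - 52a + 96)
  2a^4 + 10a^3 + 32a^2 + 100a + 120 = (-(1/11)a - 8/121)(-22a^3 - 94a^2 - 52a + 96) + ((2548/121)a^2 + (12740/121)a + 15288/121)
  -22a^3 - 94a^2 - 52a + 96 = (-(1331/1274)a + 484/637)((2548/121)a^2 + (12740/121)a + 15288/121) + (0)
Last nonzero remainder: (2548/121)a^2 + (12740/121)a + 15288/121. Dividing through by 2548/121 gives the monic gcd a^2 + 5a + 6.
Then lcm(f, g) = f·g / gcd(f, g); expanding and making the result monic gives the answer.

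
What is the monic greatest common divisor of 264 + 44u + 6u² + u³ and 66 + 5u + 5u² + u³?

6 + u

By polynomial division,
  u³ + 6u² + 44u + 264 = (u³ + 5u² + 5u + 66) + (u² + 39u + 198)
  u³ + 5u² + 5u + 66 = (u - 34)(u² + 39u + 198) + (1133u + 6798)
  u² + 39u + 198 = ((1/1133)u + 3/103)(1133u + 6798) + (0)
Last nonzero remainder: 1133u + 6798. Dividing through by 1133 gives the monic gcd u + 6.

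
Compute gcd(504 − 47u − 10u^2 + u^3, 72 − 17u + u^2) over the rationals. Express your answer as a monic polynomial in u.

72 − 17u + u^2

Repeated division with remainder:
  u^3 − 10u^2 − 47u + 504 = (u + 7)(u^2 − 17u + 72) + (0)
The last nonzero remainder u^2 − 17u + 72 is already monic.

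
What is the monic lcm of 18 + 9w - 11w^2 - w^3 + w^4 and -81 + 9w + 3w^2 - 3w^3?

162 + 9w - 117w^2 + 44w^3 + 2w^4 - 5w^5 + w^6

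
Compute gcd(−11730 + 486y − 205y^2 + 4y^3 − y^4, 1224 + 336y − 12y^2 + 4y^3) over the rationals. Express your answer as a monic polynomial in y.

Apply the Euclidean algorithm:
  −y^4 + 4y^3 − 205y^2 + 486y − 11730 = (−(1/4)y + 1/4)(4y^3 − 12y^2 + 336y + 1224) + (−118y^2 + 708y − 12036)
  4y^3 − 12y^2 + 336y + 1224 = (−(2/59)y − 6/59)(−118y^2 + 708y − 12036) + (0)
Last nonzero remainder: −118y^2 + 708y − 12036. Dividing through by −118 gives the monic gcd y^2 − 6y + 102.

102 − 6y + y^2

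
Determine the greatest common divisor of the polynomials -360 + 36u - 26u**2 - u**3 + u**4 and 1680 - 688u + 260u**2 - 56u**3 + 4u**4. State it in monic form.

Euclidean algorithm in ℚ[u]:
  u**4 - u**3 - 26u**2 + 36u - 360 = (1/4)(4u**4 - 56u**3 + 260u**2 - 688u + 1680) + (13u**3 - 91u**2 + 208u - 780)
  4u**4 - 56u**3 + 260u**2 - 688u + 1680 = ((4/13)u - 28/13)(13u**3 - 91u**2 + 208u - 780) + (0)
Last nonzero remainder: 13u**3 - 91u**2 + 208u - 780. Dividing through by 13 gives the monic gcd u**3 - 7u**2 + 16u - 60.

-60 + 16u - 7u**2 + u**3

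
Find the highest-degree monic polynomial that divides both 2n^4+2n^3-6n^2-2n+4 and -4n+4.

Apply the Euclidean algorithm:
  2n^4+2n^3-6n^2-2n+4 = (-(1/2)n^3-n^2+(1/2)n+1)(-4n+4) + (0)
Last nonzero remainder: -4n+4. Dividing through by -4 gives the monic gcd n-1.

n-1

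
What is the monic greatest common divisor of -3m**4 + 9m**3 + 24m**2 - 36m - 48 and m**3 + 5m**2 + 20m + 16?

m + 1

Euclidean algorithm in ℚ[m]:
  -3m**4 + 9m**3 + 24m**2 - 36m - 48 = (-3m + 24)(m**3 + 5m**2 + 20m + 16) + (-36m**2 - 468m - 432)
  m**3 + 5m**2 + 20m + 16 = (-(1/36)m + 2/9)(-36m**2 - 468m - 432) + (112m + 112)
  -36m**2 - 468m - 432 = (-(9/28)m - 27/7)(112m + 112) + (0)
Last nonzero remainder: 112m + 112. Dividing through by 112 gives the monic gcd m + 1.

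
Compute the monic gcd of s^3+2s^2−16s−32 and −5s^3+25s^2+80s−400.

By polynomial division,
  s^3+2s^2−16s−32 = (−1/5)(−5s^3+25s^2+80s−400) + (7s^2−112)
  −5s^3+25s^2+80s−400 = (−(5/7)s+25/7)(7s^2−112) + (0)
Last nonzero remainder: 7s^2−112. Dividing through by 7 gives the monic gcd s^2−16.

s^2−16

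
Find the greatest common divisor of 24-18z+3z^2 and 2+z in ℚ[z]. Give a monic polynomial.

1

Repeated division with remainder:
  3z^2-18z+24 = (3z-24)(z+2) + (72)
  z+2 = ((1/72)z+1/36)(72) + (0)
The last nonzero remainder is the constant 72, so the polynomials are coprime and gcd = 1.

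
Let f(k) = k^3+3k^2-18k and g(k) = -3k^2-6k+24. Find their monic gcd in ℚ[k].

1

By polynomial division,
  k^3+3k^2-18k = (-(1/3)k-1/3)(-3k^2-6k+24) + (-12k+8)
  -3k^2-6k+24 = ((1/4)k+2/3)(-12k+8) + (56/3)
  -12k+8 = (-(9/14)k+3/7)(56/3) + (0)
The last nonzero remainder is the constant 56/3, so the polynomials are coprime and gcd = 1.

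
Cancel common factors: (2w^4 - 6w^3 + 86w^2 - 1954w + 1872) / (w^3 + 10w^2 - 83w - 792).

By polynomial division,
  2w^4 - 6w^3 + 86w^2 - 1954w + 1872 = (2w - 26)(w^3 + 10w^2 - 83w - 792) + (512w^2 - 2528w - 18720)
  w^3 + 10w^2 - 83w - 792 = ((1/512)w + 239/8192)(512w^2 - 2528w - 18720) + ((6993/256)w - 62937/256)
  512w^2 - 2528w - 18720 = ((131072/6993)w + 532480/6993)((6993/256)w - 62937/256) + (0)
Last nonzero remainder: (6993/256)w - 62937/256. Dividing through by 6993/256 gives the monic gcd w - 9.
Cancel w - 9 from numerator and denominator to get the reduced form.

(2w^3 + 12w^2 + 194w - 208)/(w^2 + 19w + 88)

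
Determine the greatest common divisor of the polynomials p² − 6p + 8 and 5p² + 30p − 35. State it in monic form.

1

By polynomial division,
  p² − 6p + 8 = (1/5)(5p² + 30p − 35) + (−12p + 15)
  5p² + 30p − 35 = (−(5/12)p − 145/48)(−12p + 15) + (165/16)
  −12p + 15 = (−(64/55)p + 16/11)(165/16) + (0)
The last nonzero remainder is the constant 165/16, so the polynomials are coprime and gcd = 1.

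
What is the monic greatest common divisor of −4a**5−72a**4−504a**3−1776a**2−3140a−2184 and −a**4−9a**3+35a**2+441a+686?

a**2+9a+14

Euclidean algorithm in ℚ[a]:
  −4a**5−72a**4−504a**3−1776a**2−3140a−2184 = (4a+36)(−a**4−9a**3+35a**2+441a+686) + (−320a**3−4800a**2−21760a−26880)
  −a**4−9a**3+35a**2+441a+686 = ((1/320)a−3/160)(−320a**3−4800a**2−21760a−26880) + (13a**2+117a+182)
  −320a**3−4800a**2−21760a−26880 = (−(320/13)a−1920/13)(13a**2+117a+182) + (0)
Last nonzero remainder: 13a**2+117a+182. Dividing through by 13 gives the monic gcd a**2+9a+14.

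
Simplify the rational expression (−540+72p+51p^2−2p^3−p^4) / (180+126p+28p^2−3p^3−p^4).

Apply the Euclidean algorithm:
  −p^4−2p^3+51p^2+72p−540 = (−p^4−3p^3+28p^2+126p+180) + (p^3+23p^2−54p−720)
  −p^4−3p^3+28p^2+126p+180 = (−p+20)(p^3+23p^2−54p−720) + (−486p^2+486p+14580)
  p^3+23p^2−54p−720 = (−(1/486)p−4/81)(−486p^2+486p+14580) + (0)
Last nonzero remainder: −486p^2+486p+14580. Dividing through by −486 gives the monic gcd p^2−p−30.
Cancel p^2−p−30 from numerator and denominator to get the reduced form.

(−18+3p+p^2)/(6+4p+p^2)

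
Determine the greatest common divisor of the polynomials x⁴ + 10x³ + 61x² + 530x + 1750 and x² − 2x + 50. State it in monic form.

Apply the Euclidean algorithm:
  x⁴ + 10x³ + 61x² + 530x + 1750 = (x² + 12x + 35)(x² − 2x + 50) + (0)
The last nonzero remainder x² − 2x + 50 is already monic.

x² − 2x + 50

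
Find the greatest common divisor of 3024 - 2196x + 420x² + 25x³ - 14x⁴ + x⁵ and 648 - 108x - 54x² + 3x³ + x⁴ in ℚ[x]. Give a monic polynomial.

Repeated division with remainder:
  x⁵ - 14x⁴ + 25x³ + 420x² - 2196x + 3024 = (x - 17)(x⁴ + 3x³ - 54x² - 108x + 648) + (130x³ - 390x² - 4680x + 14040)
  x⁴ + 3x³ - 54x² - 108x + 648 = ((1/130)x + 3/65)(130x³ - 390x² - 4680x + 14040) + (0)
Last nonzero remainder: 130x³ - 390x² - 4680x + 14040. Dividing through by 130 gives the monic gcd x³ - 3x² - 36x + 108.

108 - 36x - 3x² + x³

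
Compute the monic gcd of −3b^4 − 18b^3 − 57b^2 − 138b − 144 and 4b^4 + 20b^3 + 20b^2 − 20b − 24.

b^2 + 5b + 6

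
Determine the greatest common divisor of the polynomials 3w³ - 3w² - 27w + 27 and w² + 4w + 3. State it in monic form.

w + 3

Euclidean algorithm in ℚ[w]:
  3w³ - 3w² - 27w + 27 = (3w - 15)(w² + 4w + 3) + (24w + 72)
  w² + 4w + 3 = ((1/24)w + 1/24)(24w + 72) + (0)
Last nonzero remainder: 24w + 72. Dividing through by 24 gives the monic gcd w + 3.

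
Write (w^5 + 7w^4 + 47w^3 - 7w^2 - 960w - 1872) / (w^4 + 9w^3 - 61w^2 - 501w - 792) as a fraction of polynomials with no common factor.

(w^3 + w^2 + 32w - 208)/(w^2 + 3w - 88)

Repeated division with remainder:
  w^5 + 7w^4 + 47w^3 - 7w^2 - 960w - 1872 = (w - 2)(w^4 + 9w^3 - 61w^2 - 501w - 792) + (126w^3 + 372w^2 - 1170w - 3456)
  w^4 + 9w^3 - 61w^2 - 501w - 792 = ((1/126)w + 127/2646)(126w^3 + 372w^2 - 1170w - 3456) + (-(30680/441)w^2 - (61360/147)w - 30680/49)
  126w^3 + 372w^2 - 1170w - 3456 = (-(27783/15340)w + 21168/3835)(-(30680/441)w^2 - (61360/147)w - 30680/49) + (0)
Last nonzero remainder: -(30680/441)w^2 - (61360/147)w - 30680/49. Dividing through by -30680/441 gives the monic gcd w^2 + 6w + 9.
Cancel w^2 + 6w + 9 from numerator and denominator to get the reduced form.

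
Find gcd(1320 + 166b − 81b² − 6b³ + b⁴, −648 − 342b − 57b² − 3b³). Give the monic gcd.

24 + 10b + b²

Repeated division with remainder:
  b⁴ − 6b³ − 81b² + 166b + 1320 = (−(1/3)b + 25/3)(−3b³ − 57b² − 342b − 648) + (280b² + 2800b + 6720)
  −3b³ − 57b² − 342b − 648 = (−(3/280)b − 27/280)(280b² + 2800b + 6720) + (0)
Last nonzero remainder: 280b² + 2800b + 6720. Dividing through by 280 gives the monic gcd b² + 10b + 24.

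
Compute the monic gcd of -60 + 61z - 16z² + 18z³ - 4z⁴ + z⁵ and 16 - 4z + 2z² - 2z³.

4 + z + z²

By polynomial division,
  z⁵ - 4z⁴ + 18z³ - 16z² + 61z - 60 = (-(1/2)z² + (3/2)z - 13/2)(-2z³ + 2z² - 4z + 16) + (11z² + 11z + 44)
  -2z³ + 2z² - 4z + 16 = (-(2/11)z + 4/11)(11z² + 11z + 44) + (0)
Last nonzero remainder: 11z² + 11z + 44. Dividing through by 11 gives the monic gcd z² + z + 4.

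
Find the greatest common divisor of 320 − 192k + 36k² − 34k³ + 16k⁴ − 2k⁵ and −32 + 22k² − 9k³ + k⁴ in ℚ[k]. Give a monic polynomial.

−32 + 32k − 10k² + k³

Euclidean algorithm in ℚ[k]:
  −2k⁵ + 16k⁴ − 34k³ + 36k² − 192k + 320 = (−2k − 2)(k⁴ − 9k³ + 22k² − 32) + (−8k³ + 80k² − 256k + 256)
  k⁴ − 9k³ + 22k² − 32 = (−(1/8)k − 1/8)(−8k³ + 80k² − 256k + 256) + (0)
Last nonzero remainder: −8k³ + 80k² − 256k + 256. Dividing through by −8 gives the monic gcd k³ − 10k² + 32k − 32.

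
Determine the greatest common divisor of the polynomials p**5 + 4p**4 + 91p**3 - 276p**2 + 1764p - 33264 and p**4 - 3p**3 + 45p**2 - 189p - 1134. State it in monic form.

p**3 - 6p**2 + 63p - 378

By polynomial division,
  p**5 + 4p**4 + 91p**3 - 276p**2 + 1764p - 33264 = (p + 7)(p**4 - 3p**3 + 45p**2 - 189p - 1134) + (67p**3 - 402p**2 + 4221p - 25326)
  p**4 - 3p**3 + 45p**2 - 189p - 1134 = ((1/67)p + 3/67)(67p**3 - 402p**2 + 4221p - 25326) + (0)
Last nonzero remainder: 67p**3 - 402p**2 + 4221p - 25326. Dividing through by 67 gives the monic gcd p**3 - 6p**2 + 63p - 378.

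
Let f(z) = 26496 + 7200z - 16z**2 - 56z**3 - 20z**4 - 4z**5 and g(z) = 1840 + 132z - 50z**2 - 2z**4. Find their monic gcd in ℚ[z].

184 + 50z + 5z**2 + z**3

Euclidean algorithm in ℚ[z]:
  -4z**5 - 20z**4 - 56z**3 - 16z**2 + 7200z + 26496 = (2z + 10)(-2z**4 - 50z**2 + 132z + 1840) + (44z**3 + 220z**2 + 2200z + 8096)
  -2z**4 - 50z**2 + 132z + 1840 = (-(1/22)z + 5/22)(44z**3 + 220z**2 + 2200z + 8096) + (0)
Last nonzero remainder: 44z**3 + 220z**2 + 2200z + 8096. Dividing through by 44 gives the monic gcd z**3 + 5z**2 + 50z + 184.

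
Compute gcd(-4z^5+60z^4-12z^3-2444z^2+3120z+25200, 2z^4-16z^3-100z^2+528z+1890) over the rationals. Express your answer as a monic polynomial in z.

z^3+z^2-41z-105

Euclidean algorithm in ℚ[z]:
  -4z^5+60z^4-12z^3-2444z^2+3120z+25200 = (-2z+14)(2z^4-16z^3-100z^2+528z+1890) + (12z^3+12z^2-492z-1260)
  2z^4-16z^3-100z^2+528z+1890 = ((1/6)z-3/2)(12z^3+12z^2-492z-1260) + (0)
Last nonzero remainder: 12z^3+12z^2-492z-1260. Dividing through by 12 gives the monic gcd z^3+z^2-41z-105.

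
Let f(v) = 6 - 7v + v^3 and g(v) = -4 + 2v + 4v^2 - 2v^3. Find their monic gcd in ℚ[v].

Apply the Euclidean algorithm:
  v^3 - 7v + 6 = (-1/2)(-2v^3 + 4v^2 + 2v - 4) + (2v^2 - 6v + 4)
  -2v^3 + 4v^2 + 2v - 4 = (-v - 1)(2v^2 - 6v + 4) + (0)
Last nonzero remainder: 2v^2 - 6v + 4. Dividing through by 2 gives the monic gcd v^2 - 3v + 2.

2 - 3v + v^2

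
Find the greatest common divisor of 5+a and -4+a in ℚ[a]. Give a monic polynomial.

1

Repeated division with remainder:
  a+5 = (a-4) + (9)
  a-4 = ((1/9)a-4/9)(9) + (0)
The last nonzero remainder is the constant 9, so the polynomials are coprime and gcd = 1.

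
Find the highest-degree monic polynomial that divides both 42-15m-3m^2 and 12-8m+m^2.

-2+m

By polynomial division,
  -3m^2-15m+42 = (-3)(m^2-8m+12) + (-39m+78)
  m^2-8m+12 = (-(1/39)m+2/13)(-39m+78) + (0)
Last nonzero remainder: -39m+78. Dividing through by -39 gives the monic gcd m-2.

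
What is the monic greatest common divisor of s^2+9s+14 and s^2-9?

1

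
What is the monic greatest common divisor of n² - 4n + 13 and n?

1

Apply the Euclidean algorithm:
  n² - 4n + 13 = (n - 4)(n) + (13)
  n = ((1/13)n)(13) + (0)
The last nonzero remainder is the constant 13, so the polynomials are coprime and gcd = 1.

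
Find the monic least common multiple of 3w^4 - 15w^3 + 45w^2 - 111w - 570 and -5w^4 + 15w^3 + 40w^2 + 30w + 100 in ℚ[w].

Repeated division with remainder:
  3w^4 - 15w^3 + 45w^2 - 111w - 570 = (-3/5)(-5w^4 + 15w^3 + 40w^2 + 30w + 100) + (-6w^3 + 69w^2 - 93w - 510)
  -5w^4 + 15w^3 + 40w^2 + 30w + 100 = ((5/6)w + 85/12)(-6w^3 + 69w^2 - 93w - 510) + (-(1485/4)w^2 + (4455/4)w + 7425/2)
  -6w^3 + 69w^2 - 93w - 510 = ((8/495)w - 68/495)(-(1485/4)w^2 + (4455/4)w + 7425/2) + (0)
Last nonzero remainder: -(1485/4)w^2 + (4455/4)w + 7425/2. Dividing through by -1485/4 gives the monic gcd w^2 - 3w - 10.
Then lcm(f, g) = f·g / gcd(f, g); expanding and making the result monic gives the answer.

w^6 - 5w^5 + 17w^4 - 47w^3 - 160w^2 - 74w - 380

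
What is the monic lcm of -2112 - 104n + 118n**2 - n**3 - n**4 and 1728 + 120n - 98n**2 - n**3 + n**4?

Euclidean algorithm in ℚ[n]:
  -n**4 - n**3 + 118n**2 - 104n - 2112 = (-1)(n**4 - n**3 - 98n**2 + 120n + 1728) + (-2n**3 + 20n**2 + 16n - 384)
  n**4 - n**3 - 98n**2 + 120n + 1728 = (-(1/2)n - 9/2)(-2n**3 + 20n**2 + 16n - 384) + (0)
Last nonzero remainder: -2n**3 + 20n**2 + 16n - 384. Dividing through by -2 gives the monic gcd n**3 - 10n**2 - 8n + 192.
Then lcm(f, g) = f·g / gcd(f, g); expanding and making the result monic gives the answer.

19008 + 3048n - 958n**2 - 109n**3 + 10n**4 + n**5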